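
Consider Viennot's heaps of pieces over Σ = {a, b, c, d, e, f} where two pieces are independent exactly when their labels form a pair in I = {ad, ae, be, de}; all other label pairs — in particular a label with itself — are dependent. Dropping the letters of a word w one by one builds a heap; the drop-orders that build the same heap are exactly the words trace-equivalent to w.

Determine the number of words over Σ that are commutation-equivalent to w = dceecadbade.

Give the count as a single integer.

drop 0:d onto floor
drop 1:c onto {0:d}
drop 2:e onto {1:c}
drop 3:e onto {2:e}
drop 4:c onto {3:e}
drop 5:a onto {4:c}
drop 6:d onto {4:c}
drop 7:b onto {5:a, 6:d}
drop 8:a onto {7:b}
drop 9:d onto {7:b}
drop 10:e onto {4:c}
ground layer = {0:d}
drop-orders for the pieces not yet dropped (sum over which currently-grounded one goes next):
  1 to go: {8} 1  {9} 1  {10} 1
  2 to go: {8,9} 2  {8,10} 2  {9,10} 2
  3 to go: {7,8,9} 2  {8,9,10} 6
  4 to go: {5,7,8,9} 2  {6,7,8,9} 2  {7,8,9,10} 8
  5 to go: {5,6,7,8,9} 4  {5,7,8,9,10} 10  {6,7,8,9,10} 10
  6 to go: {5,6,7,8,9,10} 24
  7 to go: {4,5,6,7,8,9,10} 24
  8 to go: {3,4,5,6,7,8,9,10} 24
  9 to go: {2,3,4,5,6,7,8,9,10} 24
  if 0:d drops first: 24 orders

24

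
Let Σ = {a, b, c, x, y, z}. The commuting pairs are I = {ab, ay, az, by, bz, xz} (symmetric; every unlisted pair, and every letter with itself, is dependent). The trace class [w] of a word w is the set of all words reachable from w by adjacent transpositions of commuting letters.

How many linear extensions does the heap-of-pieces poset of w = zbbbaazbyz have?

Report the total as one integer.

3150

drop 0:z onto floor
drop 1:b onto floor
drop 2:b onto {1:b}
drop 3:b onto {2:b}
drop 4:a onto floor
drop 5:a onto {4:a}
drop 6:z onto {0:z}
drop 7:b onto {3:b}
drop 8:y onto {6:z}
drop 9:z onto {8:y}
ground layer = {0:z, 1:b, 4:a}
drop-orders for the pieces not yet dropped (sum over which currently-grounded one goes next):
  1 to go: {5} 1  {7} 1  {9} 1
  2 to go: {3,7} 1  {4,5} 1  {5,7} 2  {5,9} 2  {7,9} 2  {8,9} 1
  3 to go: {2,3,7} 1  {3,5,7} 3  {3,7,9} 3  {4,5,7} 3  {4,5,9} 3  {5,7,9} 6  {5,8,9} 3  {6,8,9} 1  {7,8,9} 3
  4 to go: {0,6,8,9} 1  {1,2,3,7} 1  {2,3,5,7} 4  {2,3,7,9} 4  {3,4,5,7} 6  {3,5,7,9} 12  {3,7,8,9} 6  {4,5,7,9} 12  {4,5,8,9} 6  {5,6,8,9} 4  {5,7,8,9} 12  {6,7,8,9} 4
  5 to go: {0,5,6,8,9} 5  {0,6,7,8,9} 5  {1,2,3,5,7} 5  {1,2,3,7,9} 5  {2,3,4,5,7} 10  {2,3,5,7,9} 20  {2,3,7,8,9} 10  {3,4,5,7,9} 30  {3,5,7,8,9} 30  {3,6,7,8,9} 10  {4,5,6,8,9} 10  {4,5,7,8,9} 30  {5,6,7,8,9} 20
  6 to go: {0,3,6,7,8,9} 15  {0,4,5,6,8,9} 15  {0,5,6,7,8,9} 30  {1,2,3,4,5,7} 15  {1,2,3,5,7,9} 30  {1,2,3,7,8,9} 15  {2,3,4,5,7,9} 60  {2,3,5,7,8,9} 60  {2,3,6,7,8,9} 20  {3,4,5,7,8,9} 90  {3,5,6,7,8,9} 60  {4,5,6,7,8,9} 60
  7 to go: {0,2,3,6,7,8,9} 35  {0,3,5,6,7,8,9} 105  {0,4,5,6,7,8,9} 105  {1,2,3,4,5,7,9} 105  {1,2,3,5,7,8,9} 105  {1,2,3,6,7,8,9} 35  {2,3,4,5,7,8,9} 210  {2,3,5,6,7,8,9} 140  {3,4,5,6,7,8,9} 210
  8 to go: {0,1,2,3,6,7,8,9} 70  {0,2,3,5,6,7,8,9} 280  {0,3,4,5,6,7,8,9} 420  {1,2,3,4,5,7,8,9} 420  {1,2,3,5,6,7,8,9} 280  {2,3,4,5,6,7,8,9} 560
  if 0:z drops first: 1260 orders
  if 1:b drops first: 1260 orders
  if 4:a drops first: 630 orders
heap linearizations: 3150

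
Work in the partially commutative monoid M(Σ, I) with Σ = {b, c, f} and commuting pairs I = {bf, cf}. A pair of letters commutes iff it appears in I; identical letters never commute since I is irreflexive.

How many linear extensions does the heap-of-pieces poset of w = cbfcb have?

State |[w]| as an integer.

5

#0=c has no predecessor
#1=b depends on [0:c]
#2=f has no predecessor
#3=c depends on [1:b]
#4=b depends on [3:c]
sources: [0:c, 2:f]
N(rest) = Σ N(rest − s) over sources s of rest; N(one piece) = 1:
  size 1 → [2]=1  [4]=1
  size 2 → [2,4]=2  [3,4]=1
  size 3 → [1,3,4]=1  [2,3,4]=3
  first=0(c) contributes 4
  first=2(f) contributes 1
|[w]| = 5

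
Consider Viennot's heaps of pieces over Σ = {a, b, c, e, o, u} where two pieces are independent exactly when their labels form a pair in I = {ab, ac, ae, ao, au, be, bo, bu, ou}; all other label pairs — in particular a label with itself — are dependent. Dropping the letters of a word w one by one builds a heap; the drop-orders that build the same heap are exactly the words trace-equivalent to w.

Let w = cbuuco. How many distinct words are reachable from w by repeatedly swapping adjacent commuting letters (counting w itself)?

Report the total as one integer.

#0=c has no predecessor
#1=b depends on [0:c]
#2=u depends on [0:c]
#3=u depends on [2:u]
#4=c depends on [1:b, 3:u]
#5=o depends on [4:c]
sources: [0:c]
N(rest) = Σ N(rest − s) over sources s of rest; N(one piece) = 1:
  size 1 → [5]=1
  size 2 → [4,5]=1
  size 3 → [1,4,5]=1  [3,4,5]=1
  size 4 → [1,3,4,5]=2  [2,3,4,5]=1
  first=0(c) contributes 3

3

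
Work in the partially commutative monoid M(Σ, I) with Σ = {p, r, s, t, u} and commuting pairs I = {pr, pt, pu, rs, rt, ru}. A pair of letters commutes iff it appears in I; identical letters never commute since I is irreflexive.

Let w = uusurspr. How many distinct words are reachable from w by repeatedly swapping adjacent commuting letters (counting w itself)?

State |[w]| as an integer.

28

0(u) covers ∅
1(u) covers 0:u
2(s) covers 1:u
3(u) covers 2:s
4(r) covers ∅
5(s) covers 3:u
6(p) covers 5:s
7(r) covers 4:r
floor of heap: 0:u, 4:r
completions by unplaced set U, small U first (add the entries for U minus each lowest piece of U):
  |U|=1: {6}:1  {7}:1
  |U|=2: {4,7}:1  {5,6}:1  {6,7}:2
  |U|=3: {3,5,6}:1  {4,6,7}:3  {5,6,7}:3
  |U|=4: {2,3,5,6}:1  {3,5,6,7}:4  {4,5,6,7}:6
  |U|=5: {1,2,3,5,6}:1  {2,3,5,6,7}:5  {3,4,5,6,7}:10
  |U|=6: {0,1,2,3,5,6}:1  {1,2,3,5,6,7}:6  {2,3,4,5,6,7}:15
  start at 0(u): 21
  start at 4(r): 7
sum over floor = 28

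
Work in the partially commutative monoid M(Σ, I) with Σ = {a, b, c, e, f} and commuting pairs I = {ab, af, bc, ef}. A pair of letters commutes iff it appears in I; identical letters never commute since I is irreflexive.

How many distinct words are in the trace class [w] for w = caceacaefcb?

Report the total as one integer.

6

#0=c has no predecessor
#1=a depends on [0:c]
#2=c depends on [1:a]
#3=e depends on [2:c]
#4=a depends on [3:e]
#5=c depends on [4:a]
#6=a depends on [5:c]
#7=e depends on [6:a]
#8=f depends on [5:c]
#9=c depends on [7:e, 8:f]
#10=b depends on [7:e, 8:f]
sources: [0:c]
N(rest) = Σ N(rest − s) over sources s of rest; N(one piece) = 1:
  size 1 → [9]=1  [10]=1
  size 2 → [9,10]=2
  size 3 → [7,9,10]=2  [8,9,10]=2
  size 4 → [6,7,9,10]=2  [7,8,9,10]=4
  size 5 → [6,7,8,9,10]=6
  size 6 → [5,6,7,8,9,10]=6
  size 7 → [4,5,6,7,8,9,10]=6
  size 8 → [3,4,5,6,7,8,9,10]=6
  size 9 → [2,3,4,5,6,7,8,9,10]=6
  first=0(c) contributes 6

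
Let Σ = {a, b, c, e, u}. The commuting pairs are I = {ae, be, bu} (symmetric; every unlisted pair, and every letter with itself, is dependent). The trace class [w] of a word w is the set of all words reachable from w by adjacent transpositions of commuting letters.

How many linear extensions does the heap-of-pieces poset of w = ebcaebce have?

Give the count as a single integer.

6

piece 0:e — minimal
piece 1:b — minimal
piece 2:c rests on {0:e, 1:b}
piece 3:a rests on {2:c}
piece 4:e rests on {2:c}
piece 5:b rests on {3:a}
piece 6:c rests on {4:e, 5:b}
piece 7:e rests on {6:c}
minimal pieces: {0:e, 1:b}
ways to finish when only these pieces remain (= sum over removing one remaining piece with nothing left below it):
  1 left: {7}→1
  2 left: {6,7}→1
  3 left: {4,6,7}→1  {5,6,7}→1
  4 left: {3,5,6,7}→1  {4,5,6,7}→2
  5 left: {3,4,5,6,7}→3
  6 left: {2,3,4,5,6,7}→3
  placing 0:e first → 3 extensions
  placing 1:b first → 3 extensions
total linear extensions = 6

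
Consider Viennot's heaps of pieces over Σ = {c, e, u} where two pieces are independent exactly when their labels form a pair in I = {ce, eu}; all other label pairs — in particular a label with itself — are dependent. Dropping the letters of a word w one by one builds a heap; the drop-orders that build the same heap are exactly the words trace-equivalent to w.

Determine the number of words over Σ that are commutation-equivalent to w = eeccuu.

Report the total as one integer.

15

#0=e has no predecessor
#1=e depends on [0:e]
#2=c has no predecessor
#3=c depends on [2:c]
#4=u depends on [3:c]
#5=u depends on [4:u]
sources: [0:e, 2:c]
N(rest) = Σ N(rest − s) over sources s of rest; N(one piece) = 1:
  size 1 → [1]=1  [5]=1
  size 2 → [0,1]=1  [1,5]=2  [4,5]=1
  size 3 → [0,1,5]=3  [1,4,5]=3  [3,4,5]=1
  size 4 → [0,1,4,5]=6  [1,3,4,5]=4  [2,3,4,5]=1
  first=0(e) contributes 5
  first=2(c) contributes 10
|[w]| = 15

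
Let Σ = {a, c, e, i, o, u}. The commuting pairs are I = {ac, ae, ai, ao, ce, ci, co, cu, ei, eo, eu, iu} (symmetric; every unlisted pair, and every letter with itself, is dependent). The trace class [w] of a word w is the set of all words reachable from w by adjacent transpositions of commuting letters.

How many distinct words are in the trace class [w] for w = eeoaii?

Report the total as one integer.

60

piece 0:e — minimal
piece 1:e rests on {0:e}
piece 2:o — minimal
piece 3:a — minimal
piece 4:i rests on {2:o}
piece 5:i rests on {4:i}
minimal pieces: {0:e, 2:o, 3:a}
ways to finish when only these pieces remain (= sum over removing one remaining piece with nothing left below it):
  1 left: {1}→1  {3}→1  {5}→1
  2 left: {0,1}→1  {1,3}→2  {1,5}→2  {3,5}→2  {4,5}→1
  3 left: {0,1,3}→3  {0,1,5}→3  {1,3,5}→6  {1,4,5}→3  {2,4,5}→1  {3,4,5}→3
  4 left: {0,1,3,5}→12  {0,1,4,5}→6  {1,2,4,5}→4  {1,3,4,5}→12  {2,3,4,5}→4
  placing 0:e first → 20 extensions
  placing 2:o first → 30 extensions
  placing 3:a first → 10 extensions
total linear extensions = 60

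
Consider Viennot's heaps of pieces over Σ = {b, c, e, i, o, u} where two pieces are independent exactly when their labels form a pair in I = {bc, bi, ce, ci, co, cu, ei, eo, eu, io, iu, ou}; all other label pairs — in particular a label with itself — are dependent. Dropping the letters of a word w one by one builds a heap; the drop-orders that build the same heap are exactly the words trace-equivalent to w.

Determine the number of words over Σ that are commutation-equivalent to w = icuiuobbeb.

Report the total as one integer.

1080

piece 0:i — minimal
piece 1:c — minimal
piece 2:u — minimal
piece 3:i rests on {0:i}
piece 4:u rests on {2:u}
piece 5:o — minimal
piece 6:b rests on {4:u, 5:o}
piece 7:b rests on {6:b}
piece 8:e rests on {7:b}
piece 9:b rests on {8:e}
minimal pieces: {0:i, 1:c, 2:u, 5:o}
ways to finish when only these pieces remain (= sum over removing one remaining piece with nothing left below it):
  1 left: {1}→1  {3}→1  {9}→1
  2 left: {0,3}→1  {1,3}→2  {1,9}→2  {3,9}→2  {8,9}→1
  3 left: {0,1,3}→3  {0,3,9}→3  {1,3,9}→6  {1,8,9}→3  {3,8,9}→3  {7,8,9}→1
  4 left: {0,1,3,9}→12  {0,3,8,9}→6  {1,3,8,9}→12  {1,7,8,9}→4  {3,7,8,9}→4  {6,7,8,9}→1
  5 left: {0,1,3,8,9}→30  {0,3,7,8,9}→10  {1,3,7,8,9}→20  {1,6,7,8,9}→5  {3,6,7,8,9}→5  {4,6,7,8,9}→1  {5,6,7,8,9}→1
  6 left: {0,1,3,7,8,9}→60  {0,3,6,7,8,9}→15  {1,3,6,7,8,9}→30  {1,4,6,7,8,9}→6  {1,5,6,7,8,9}→6  {2,4,6,7,8,9}→1  {3,4,6,7,8,9}→6  {3,5,6,7,8,9}→6  {4,5,6,7,8,9}→2
  7 left: {0,1,3,6,7,8,9}→105  {0,3,4,6,7,8,9}→21  {0,3,5,6,7,8,9}→21  {1,2,4,6,7,8,9}→7  {1,3,4,6,7,8,9}→42  {1,3,5,6,7,8,9}→42  {1,4,5,6,7,8,9}→14  {2,3,4,6,7,8,9}→7  {2,4,5,6,7,8,9}→3  {3,4,5,6,7,8,9}→14
  8 left: {0,1,3,4,6,7,8,9}→168  {0,1,3,5,6,7,8,9}→168  {0,2,3,4,6,7,8,9}→28  {0,3,4,5,6,7,8,9}→56  {1,2,3,4,6,7,8,9}→56  {1,2,4,5,6,7,8,9}→24  {1,3,4,5,6,7,8,9}→112  {2,3,4,5,6,7,8,9}→24
  placing 0:i first → 216 extensions
  placing 1:c first → 108 extensions
  placing 2:u first → 504 extensions
  placing 5:o first → 252 extensions
total linear extensions = 1080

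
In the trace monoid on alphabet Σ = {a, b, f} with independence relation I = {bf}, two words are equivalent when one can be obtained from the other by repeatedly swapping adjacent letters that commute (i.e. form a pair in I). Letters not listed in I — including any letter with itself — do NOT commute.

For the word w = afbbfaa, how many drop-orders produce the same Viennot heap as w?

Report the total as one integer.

piece 0:a — minimal
piece 1:f rests on {0:a}
piece 2:b rests on {0:a}
piece 3:b rests on {2:b}
piece 4:f rests on {1:f}
piece 5:a rests on {3:b, 4:f}
piece 6:a rests on {5:a}
minimal pieces: {0:a}
ways to finish when only these pieces remain (= sum over removing one remaining piece with nothing left below it):
  1 left: {6}→1
  2 left: {5,6}→1
  3 left: {3,5,6}→1  {4,5,6}→1
  4 left: {1,4,5,6}→1  {2,3,5,6}→1  {3,4,5,6}→2
  5 left: {1,3,4,5,6}→3  {2,3,4,5,6}→3
  placing 0:a first → 6 extensions

6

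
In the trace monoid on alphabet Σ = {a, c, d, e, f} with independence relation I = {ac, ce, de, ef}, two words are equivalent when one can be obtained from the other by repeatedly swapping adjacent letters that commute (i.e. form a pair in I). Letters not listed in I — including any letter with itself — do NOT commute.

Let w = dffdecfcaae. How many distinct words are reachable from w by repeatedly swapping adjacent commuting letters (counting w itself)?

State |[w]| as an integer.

29

#0=d has no predecessor
#1=f depends on [0:d]
#2=f depends on [1:f]
#3=d depends on [2:f]
#4=e has no predecessor
#5=c depends on [3:d]
#6=f depends on [5:c]
#7=c depends on [6:f]
#8=a depends on [4:e, 6:f]
#9=a depends on [8:a]
#10=e depends on [9:a]
sources: [0:d, 4:e]
N(rest) = Σ N(rest − s) over sources s of rest; N(one piece) = 1:
  size 1 → [7]=1  [10]=1
  size 2 → [7,10]=2  [9,10]=1
  size 3 → [7,9,10]=3  [8,9,10]=1
  size 4 → [4,8,9,10]=1  [7,8,9,10]=4
  size 5 → [4,7,8,9,10]=5  [6,7,8,9,10]=4
  size 6 → [4,6,7,8,9,10]=9  [5,6,7,8,9,10]=4
  size 7 → [3,5,6,7,8,9,10]=4  [4,5,6,7,8,9,10]=13
  size 8 → [2,3,5,6,7,8,9,10]=4  [3,4,5,6,7,8,9,10]=17
  size 9 → [1,2,3,5,6,7,8,9,10]=4  [2,3,4,5,6,7,8,9,10]=21
  first=0(d) contributes 25
  first=4(e) contributes 4
|[w]| = 29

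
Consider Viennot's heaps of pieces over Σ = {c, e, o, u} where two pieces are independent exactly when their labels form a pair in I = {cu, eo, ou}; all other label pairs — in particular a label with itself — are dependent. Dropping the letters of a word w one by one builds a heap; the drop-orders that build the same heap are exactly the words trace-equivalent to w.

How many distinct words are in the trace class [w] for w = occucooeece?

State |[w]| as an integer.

piece 0:o — minimal
piece 1:c rests on {0:o}
piece 2:c rests on {1:c}
piece 3:u — minimal
piece 4:c rests on {2:c}
piece 5:o rests on {4:c}
piece 6:o rests on {5:o}
piece 7:e rests on {3:u, 4:c}
piece 8:e rests on {7:e}
piece 9:c rests on {6:o, 8:e}
piece 10:e rests on {9:c}
minimal pieces: {0:o, 3:u}
ways to finish when only these pieces remain (= sum over removing one remaining piece with nothing left below it):
  1 left: {10}→1
  2 left: {9,10}→1
  3 left: {6,9,10}→1  {8,9,10}→1
  4 left: {5,6,9,10}→1  {6,8,9,10}→2  {7,8,9,10}→1
  5 left: {3,7,8,9,10}→1  {5,6,8,9,10}→3  {6,7,8,9,10}→3
  6 left: {3,6,7,8,9,10}→4  {5,6,7,8,9,10}→6
  7 left: {3,5,6,7,8,9,10}→10  {4,5,6,7,8,9,10}→6
  8 left: {2,4,5,6,7,8,9,10}→6  {3,4,5,6,7,8,9,10}→16
  9 left: {1,2,4,5,6,7,8,9,10}→6  {2,3,4,5,6,7,8,9,10}→22
  placing 0:o first → 28 extensions
  placing 3:u first → 6 extensions
total linear extensions = 34

34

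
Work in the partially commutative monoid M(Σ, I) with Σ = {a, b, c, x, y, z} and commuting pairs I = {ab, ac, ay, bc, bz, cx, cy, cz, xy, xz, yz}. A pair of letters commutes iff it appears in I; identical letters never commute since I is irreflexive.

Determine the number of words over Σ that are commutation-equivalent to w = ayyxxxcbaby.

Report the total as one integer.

piece 0:a — minimal
piece 1:y — minimal
piece 2:y rests on {1:y}
piece 3:x rests on {0:a}
piece 4:x rests on {3:x}
piece 5:x rests on {4:x}
piece 6:c — minimal
piece 7:b rests on {2:y, 5:x}
piece 8:a rests on {5:x}
piece 9:b rests on {7:b}
piece 10:y rests on {9:b}
minimal pieces: {0:a, 1:y, 6:c}
ways to finish when only these pieces remain (= sum over removing one remaining piece with nothing left below it):
  1 left: {6}→1  {8}→1  {10}→1
  2 left: {6,8}→2  {6,10}→2  {8,10}→2  {9,10}→1
  3 left: {6,8,10}→6  {6,9,10}→3  {7,9,10}→1  {8,9,10}→3
  4 left: {2,7,9,10}→1  {6,7,9,10}→4  {6,8,9,10}→12  {7,8,9,10}→4
  5 left: {1,2,7,9,10}→1  {2,6,7,9,10}→5  {2,7,8,9,10}→5  {5,7,8,9,10}→4  {6,7,8,9,10}→20
  6 left: {1,2,6,7,9,10}→6  {1,2,7,8,9,10}→6  {2,5,7,8,9,10}→9  {2,6,7,8,9,10}→30  {4,5,7,8,9,10}→4  {5,6,7,8,9,10}→24
  7 left: {1,2,5,7,8,9,10}→15  {1,2,6,7,8,9,10}→42  {2,4,5,7,8,9,10}→13  {2,5,6,7,8,9,10}→63  {3,4,5,7,8,9,10}→4  {4,5,6,7,8,9,10}→28
  8 left: {0,3,4,5,7,8,9,10}→4  {1,2,4,5,7,8,9,10}→28  {1,2,5,6,7,8,9,10}→120  {2,3,4,5,7,8,9,10}→17  {2,4,5,6,7,8,9,10}→104  {3,4,5,6,7,8,9,10}→32
  9 left: {0,2,3,4,5,7,8,9,10}→21  {0,3,4,5,6,7,8,9,10}→36  {1,2,3,4,5,7,8,9,10}→45  {1,2,4,5,6,7,8,9,10}→252  {2,3,4,5,6,7,8,9,10}→153
  placing 0:a first → 450 extensions
  placing 1:y first → 210 extensions
  placing 6:c first → 66 extensions
total linear extensions = 726

726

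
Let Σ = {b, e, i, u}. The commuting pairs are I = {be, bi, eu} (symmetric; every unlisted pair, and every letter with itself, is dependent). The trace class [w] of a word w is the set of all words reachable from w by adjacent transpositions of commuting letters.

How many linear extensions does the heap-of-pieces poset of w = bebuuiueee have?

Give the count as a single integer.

0(b) covers ∅
1(e) covers ∅
2(b) covers 0:b
3(u) covers 2:b
4(u) covers 3:u
5(i) covers 1:e, 4:u
6(u) covers 5:i
7(e) covers 5:i
8(e) covers 7:e
9(e) covers 8:e
floor of heap: 0:b, 1:e
completions by unplaced set U, small U first (add the entries for U minus each lowest piece of U):
  |U|=1: {6}:1  {9}:1
  |U|=2: {6,9}:2  {8,9}:1
  |U|=3: {6,8,9}:3  {7,8,9}:1
  |U|=4: {6,7,8,9}:4
  |U|=5: {5,6,7,8,9}:4
  |U|=6: {1,5,6,7,8,9}:4  {4,5,6,7,8,9}:4
  |U|=7: {1,4,5,6,7,8,9}:8  {3,4,5,6,7,8,9}:4
  |U|=8: {1,3,4,5,6,7,8,9}:12  {2,3,4,5,6,7,8,9}:4
  start at 0(b): 16
  start at 1(e): 4
sum over floor = 20

20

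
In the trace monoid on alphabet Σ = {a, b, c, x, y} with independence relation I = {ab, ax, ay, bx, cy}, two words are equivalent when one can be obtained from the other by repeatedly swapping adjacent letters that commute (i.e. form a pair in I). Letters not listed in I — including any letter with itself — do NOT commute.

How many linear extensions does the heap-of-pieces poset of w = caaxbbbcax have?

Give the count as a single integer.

120

0(c) covers ∅
1(a) covers 0:c
2(a) covers 1:a
3(x) covers 0:c
4(b) covers 0:c
5(b) covers 4:b
6(b) covers 5:b
7(c) covers 2:a, 3:x, 6:b
8(a) covers 7:c
9(x) covers 7:c
floor of heap: 0:c
completions by unplaced set U, small U first (add the entries for U minus each lowest piece of U):
  |U|=1: {8}:1  {9}:1
  |U|=2: {8,9}:2
  |U|=3: {7,8,9}:2
  |U|=4: {2,7,8,9}:2  {3,7,8,9}:2  {6,7,8,9}:2
  |U|=5: {1,2,7,8,9}:2  {2,3,7,8,9}:4  {2,6,7,8,9}:4  {3,6,7,8,9}:4  {5,6,7,8,9}:2
  |U|=6: {1,2,3,7,8,9}:6  {1,2,6,7,8,9}:6  {2,3,6,7,8,9}:12  {2,5,6,7,8,9}:6  {3,5,6,7,8,9}:6  {4,5,6,7,8,9}:2
  |U|=7: {1,2,3,6,7,8,9}:24  {1,2,5,6,7,8,9}:12  {2,3,5,6,7,8,9}:24  {2,4,5,6,7,8,9}:8  {3,4,5,6,7,8,9}:8
  |U|=8: {1,2,3,5,6,7,8,9}:60  {1,2,4,5,6,7,8,9}:20  {2,3,4,5,6,7,8,9}:40
  start at 0(c): 120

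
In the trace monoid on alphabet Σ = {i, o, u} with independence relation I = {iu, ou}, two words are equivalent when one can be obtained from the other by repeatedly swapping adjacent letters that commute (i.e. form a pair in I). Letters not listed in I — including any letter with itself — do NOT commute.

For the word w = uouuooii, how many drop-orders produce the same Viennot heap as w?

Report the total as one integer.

piece 0:u — minimal
piece 1:o — minimal
piece 2:u rests on {0:u}
piece 3:u rests on {2:u}
piece 4:o rests on {1:o}
piece 5:o rests on {4:o}
piece 6:i rests on {5:o}
piece 7:i rests on {6:i}
minimal pieces: {0:u, 1:o}
ways to finish when only these pieces remain (= sum over removing one remaining piece with nothing left below it):
  1 left: {3}→1  {7}→1
  2 left: {2,3}→1  {3,7}→2  {6,7}→1
  3 left: {0,2,3}→1  {2,3,7}→3  {3,6,7}→3  {5,6,7}→1
  4 left: {0,2,3,7}→4  {2,3,6,7}→6  {3,5,6,7}→4  {4,5,6,7}→1
  5 left: {0,2,3,6,7}→10  {1,4,5,6,7}→1  {2,3,5,6,7}→10  {3,4,5,6,7}→5
  6 left: {0,2,3,5,6,7}→20  {1,3,4,5,6,7}→6  {2,3,4,5,6,7}→15
  placing 0:u first → 21 extensions
  placing 1:o first → 35 extensions
total linear extensions = 56

56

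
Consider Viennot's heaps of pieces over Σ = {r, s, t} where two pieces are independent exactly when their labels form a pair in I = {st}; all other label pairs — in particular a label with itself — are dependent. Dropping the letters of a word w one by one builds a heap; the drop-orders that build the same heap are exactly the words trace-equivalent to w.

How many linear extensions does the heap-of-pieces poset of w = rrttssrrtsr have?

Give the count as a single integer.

12

piece 0:r — minimal
piece 1:r rests on {0:r}
piece 2:t rests on {1:r}
piece 3:t rests on {2:t}
piece 4:s rests on {1:r}
piece 5:s rests on {4:s}
piece 6:r rests on {3:t, 5:s}
piece 7:r rests on {6:r}
piece 8:t rests on {7:r}
piece 9:s rests on {7:r}
piece 10:r rests on {8:t, 9:s}
minimal pieces: {0:r}
ways to finish when only these pieces remain (= sum over removing one remaining piece with nothing left below it):
  1 left: {10}→1
  2 left: {8,10}→1  {9,10}→1
  3 left: {8,9,10}→2
  4 left: {7,8,9,10}→2
  5 left: {6,7,8,9,10}→2
  6 left: {3,6,7,8,9,10}→2  {5,6,7,8,9,10}→2
  7 left: {2,3,6,7,8,9,10}→2  {3,5,6,7,8,9,10}→4  {4,5,6,7,8,9,10}→2
  8 left: {2,3,5,6,7,8,9,10}→6  {3,4,5,6,7,8,9,10}→6
  9 left: {2,3,4,5,6,7,8,9,10}→12
  placing 0:r first → 12 extensions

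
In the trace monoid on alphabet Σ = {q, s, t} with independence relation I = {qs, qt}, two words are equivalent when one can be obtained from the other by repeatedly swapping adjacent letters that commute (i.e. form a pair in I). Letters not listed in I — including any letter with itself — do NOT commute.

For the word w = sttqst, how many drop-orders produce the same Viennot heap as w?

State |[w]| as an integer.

6

drop 0:s onto floor
drop 1:t onto {0:s}
drop 2:t onto {1:t}
drop 3:q onto floor
drop 4:s onto {2:t}
drop 5:t onto {4:s}
ground layer = {0:s, 3:q}
drop-orders for the pieces not yet dropped (sum over which currently-grounded one goes next):
  1 to go: {3} 1  {5} 1
  2 to go: {3,5} 2  {4,5} 1
  3 to go: {2,4,5} 1  {3,4,5} 3
  4 to go: {1,2,4,5} 1  {2,3,4,5} 4
  if 0:s drops first: 5 orders
  if 3:q drops first: 1 orders
heap linearizations: 6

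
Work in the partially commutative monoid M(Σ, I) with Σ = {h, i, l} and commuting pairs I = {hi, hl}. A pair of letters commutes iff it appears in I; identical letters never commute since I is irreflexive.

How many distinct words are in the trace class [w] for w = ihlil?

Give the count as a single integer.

5

#0=i has no predecessor
#1=h has no predecessor
#2=l depends on [0:i]
#3=i depends on [2:l]
#4=l depends on [3:i]
sources: [0:i, 1:h]
N(rest) = Σ N(rest − s) over sources s of rest; N(one piece) = 1:
  size 1 → [1]=1  [4]=1
  size 2 → [1,4]=2  [3,4]=1
  size 3 → [1,3,4]=3  [2,3,4]=1
  first=0(i) contributes 4
  first=1(h) contributes 1
|[w]| = 5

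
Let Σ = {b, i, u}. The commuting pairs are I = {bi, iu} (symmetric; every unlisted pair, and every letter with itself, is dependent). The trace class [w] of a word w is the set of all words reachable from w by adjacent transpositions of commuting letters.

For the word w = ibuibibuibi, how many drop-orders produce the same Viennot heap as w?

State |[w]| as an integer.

drop 0:i onto floor
drop 1:b onto floor
drop 2:u onto {1:b}
drop 3:i onto {0:i}
drop 4:b onto {2:u}
drop 5:i onto {3:i}
drop 6:b onto {4:b}
drop 7:u onto {6:b}
drop 8:i onto {5:i}
drop 9:b onto {7:u}
drop 10:i onto {8:i}
ground layer = {0:i, 1:b}
drop-orders for the pieces not yet dropped (sum over which currently-grounded one goes next):
  1 to go: {9} 1  {10} 1
  2 to go: {7,9} 1  {8,10} 1  {9,10} 2
  3 to go: {5,8,10} 1  {6,7,9} 1  {7,9,10} 3  {8,9,10} 3
  4 to go: {3,5,8,10} 1  {4,6,7,9} 1  {5,8,9,10} 4  {6,7,9,10} 4  {7,8,9,10} 6
  5 to go: {0,3,5,8,10} 1  {2,4,6,7,9} 1  {3,5,8,9,10} 5  {4,6,7,9,10} 5  {5,7,8,9,10} 10  {6,7,8,9,10} 10
  6 to go: {0,3,5,8,9,10} 6  {1,2,4,6,7,9} 1  {2,4,6,7,9,10} 6  {3,5,7,8,9,10} 15  {4,6,7,8,9,10} 15  {5,6,7,8,9,10} 20
  7 to go: {0,3,5,7,8,9,10} 21  {1,2,4,6,7,9,10} 7  {2,4,6,7,8,9,10} 21  {3,5,6,7,8,9,10} 35  {4,5,6,7,8,9,10} 35
  8 to go: {0,3,5,6,7,8,9,10} 56  {1,2,4,6,7,8,9,10} 28  {2,4,5,6,7,8,9,10} 56  {3,4,5,6,7,8,9,10} 70
  9 to go: {0,3,4,5,6,7,8,9,10} 126  {1,2,4,5,6,7,8,9,10} 84  {2,3,4,5,6,7,8,9,10} 126
  if 0:i drops first: 210 orders
  if 1:b drops first: 252 orders
heap linearizations: 462

462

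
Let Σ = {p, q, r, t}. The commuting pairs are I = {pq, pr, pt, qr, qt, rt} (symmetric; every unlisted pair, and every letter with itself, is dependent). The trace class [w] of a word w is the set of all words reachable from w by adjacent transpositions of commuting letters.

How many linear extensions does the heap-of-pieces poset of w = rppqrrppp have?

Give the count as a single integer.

504

drop 0:r onto floor
drop 1:p onto floor
drop 2:p onto {1:p}
drop 3:q onto floor
drop 4:r onto {0:r}
drop 5:r onto {4:r}
drop 6:p onto {2:p}
drop 7:p onto {6:p}
drop 8:p onto {7:p}
ground layer = {0:r, 1:p, 3:q}
drop-orders for the pieces not yet dropped (sum over which currently-grounded one goes next):
  1 to go: {3} 1  {5} 1  {8} 1
  2 to go: {3,5} 2  {3,8} 2  {4,5} 1  {5,8} 2  {7,8} 1
  3 to go: {0,4,5} 1  {3,4,5} 3  {3,5,8} 6  {3,7,8} 3  {4,5,8} 3  {5,7,8} 3  {6,7,8} 1
  4 to go: {0,3,4,5} 4  {0,4,5,8} 4  {2,6,7,8} 1  {3,4,5,8} 12  {3,5,7,8} 12  {3,6,7,8} 4  {4,5,7,8} 6  {5,6,7,8} 4
  5 to go: {0,3,4,5,8} 20  {0,4,5,7,8} 10  {1,2,6,7,8} 1  {2,3,6,7,8} 5  {2,5,6,7,8} 5  {3,4,5,7,8} 30  {3,5,6,7,8} 20  {4,5,6,7,8} 10
  6 to go: {0,3,4,5,7,8} 60  {0,4,5,6,7,8} 20  {1,2,3,6,7,8} 6  {1,2,5,6,7,8} 6  {2,3,5,6,7,8} 30  {2,4,5,6,7,8} 15  {3,4,5,6,7,8} 60
  7 to go: {0,2,4,5,6,7,8} 35  {0,3,4,5,6,7,8} 140  {1,2,3,5,6,7,8} 42  {1,2,4,5,6,7,8} 21  {2,3,4,5,6,7,8} 105
  if 0:r drops first: 168 orders
  if 1:p drops first: 280 orders
  if 3:q drops first: 56 orders
heap linearizations: 504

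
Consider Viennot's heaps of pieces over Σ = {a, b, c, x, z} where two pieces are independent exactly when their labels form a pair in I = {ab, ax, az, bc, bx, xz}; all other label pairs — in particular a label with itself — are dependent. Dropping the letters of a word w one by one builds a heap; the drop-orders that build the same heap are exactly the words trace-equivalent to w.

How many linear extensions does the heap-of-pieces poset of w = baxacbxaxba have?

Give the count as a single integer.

2970

drop 0:b onto floor
drop 1:a onto floor
drop 2:x onto floor
drop 3:a onto {1:a}
drop 4:c onto {2:x, 3:a}
drop 5:b onto {0:b}
drop 6:x onto {4:c}
drop 7:a onto {4:c}
drop 8:x onto {6:x}
drop 9:b onto {5:b}
drop 10:a onto {7:a}
ground layer = {0:b, 1:a, 2:x}
drop-orders for the pieces not yet dropped (sum over which currently-grounded one goes next):
  1 to go: {8} 1  {9} 1  {10} 1
  2 to go: {5,9} 1  {6,8} 1  {7,10} 1  {8,9} 2  {8,10} 2  {9,10} 2
  3 to go: {0,5,9} 1  {5,8,9} 3  {5,9,10} 3  {6,8,9} 3  {6,8,10} 3  {7,8,10} 3  {7,9,10} 3  {8,9,10} 6
  4 to go: {0,5,8,9} 4  {0,5,9,10} 4  {5,6,8,9} 6  {5,7,9,10} 6  {5,8,9,10} 12  {6,7,8,10} 6  {6,8,9,10} 12  {7,8,9,10} 12
  5 to go: {0,5,6,8,9} 10  {0,5,7,9,10} 10  {0,5,8,9,10} 20  {4,6,7,8,10} 6  {5,6,8,9,10} 30  {5,7,8,9,10} 30  {6,7,8,9,10} 30
  6 to go: {0,5,6,8,9,10} 60  {0,5,7,8,9,10} 60  {2,4,6,7,8,10} 6  {3,4,6,7,8,10} 6  {4,6,7,8,9,10} 36  {5,6,7,8,9,10} 90
  7 to go: {0,5,6,7,8,9,10} 210  {1,3,4,6,7,8,10} 6  {2,3,4,6,7,8,10} 12  {2,4,6,7,8,9,10} 42  {3,4,6,7,8,9,10} 42  {4,5,6,7,8,9,10} 126
  8 to go: {0,4,5,6,7,8,9,10} 336  {1,2,3,4,6,7,8,10} 18  {1,3,4,6,7,8,9,10} 48  {2,3,4,6,7,8,9,10} 96  {2,4,5,6,7,8,9,10} 168  {3,4,5,6,7,8,9,10} 168
  9 to go: {0,2,4,5,6,7,8,9,10} 504  {0,3,4,5,6,7,8,9,10} 504  {1,2,3,4,6,7,8,9,10} 162  {1,3,4,5,6,7,8,9,10} 216  {2,3,4,5,6,7,8,9,10} 432
  if 0:b drops first: 810 orders
  if 1:a drops first: 1440 orders
  if 2:x drops first: 720 orders
heap linearizations: 2970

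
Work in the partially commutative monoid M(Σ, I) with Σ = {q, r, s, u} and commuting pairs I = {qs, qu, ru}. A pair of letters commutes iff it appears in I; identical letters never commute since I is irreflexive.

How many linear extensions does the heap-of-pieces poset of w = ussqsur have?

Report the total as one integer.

drop 0:u onto floor
drop 1:s onto {0:u}
drop 2:s onto {1:s}
drop 3:q onto floor
drop 4:s onto {2:s}
drop 5:u onto {4:s}
drop 6:r onto {3:q, 4:s}
ground layer = {0:u, 3:q}
drop-orders for the pieces not yet dropped (sum over which currently-grounded one goes next):
  1 to go: {5} 1  {6} 1
  2 to go: {3,6} 1  {5,6} 2
  3 to go: {3,5,6} 3  {4,5,6} 2
  4 to go: {2,4,5,6} 2  {3,4,5,6} 5
  5 to go: {1,2,4,5,6} 2  {2,3,4,5,6} 7
  if 0:u drops first: 9 orders
  if 3:q drops first: 2 orders
heap linearizations: 11

11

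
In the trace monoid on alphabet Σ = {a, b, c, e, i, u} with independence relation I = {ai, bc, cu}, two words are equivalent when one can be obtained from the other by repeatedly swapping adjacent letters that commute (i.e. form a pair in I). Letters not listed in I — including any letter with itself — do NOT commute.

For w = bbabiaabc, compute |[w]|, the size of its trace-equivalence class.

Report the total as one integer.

drop 0:b onto floor
drop 1:b onto {0:b}
drop 2:a onto {1:b}
drop 3:b onto {2:a}
drop 4:i onto {3:b}
drop 5:a onto {3:b}
drop 6:a onto {5:a}
drop 7:b onto {4:i, 6:a}
drop 8:c onto {4:i, 6:a}
ground layer = {0:b}
drop-orders for the pieces not yet dropped (sum over which currently-grounded one goes next):
  1 to go: {7} 1  {8} 1
  2 to go: {7,8} 2
  3 to go: {4,7,8} 2  {6,7,8} 2
  4 to go: {4,6,7,8} 4  {5,6,7,8} 2
  5 to go: {4,5,6,7,8} 6
  6 to go: {3,4,5,6,7,8} 6
  7 to go: {2,3,4,5,6,7,8} 6
  if 0:b drops first: 6 orders

6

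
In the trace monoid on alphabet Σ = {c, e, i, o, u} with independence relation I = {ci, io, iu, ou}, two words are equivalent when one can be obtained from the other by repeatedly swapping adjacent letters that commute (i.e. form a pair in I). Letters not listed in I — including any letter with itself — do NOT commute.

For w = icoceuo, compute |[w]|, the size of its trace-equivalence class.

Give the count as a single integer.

0(i) covers ∅
1(c) covers ∅
2(o) covers 1:c
3(c) covers 2:o
4(e) covers 0:i, 3:c
5(u) covers 4:e
6(o) covers 4:e
floor of heap: 0:i, 1:c
completions by unplaced set U, small U first (add the entries for U minus each lowest piece of U):
  |U|=1: {5}:1  {6}:1
  |U|=2: {5,6}:2
  |U|=3: {4,5,6}:2
  |U|=4: {0,4,5,6}:2  {3,4,5,6}:2
  |U|=5: {0,3,4,5,6}:4  {2,3,4,5,6}:2
  start at 0(i): 2
  start at 1(c): 6
sum over floor = 8

8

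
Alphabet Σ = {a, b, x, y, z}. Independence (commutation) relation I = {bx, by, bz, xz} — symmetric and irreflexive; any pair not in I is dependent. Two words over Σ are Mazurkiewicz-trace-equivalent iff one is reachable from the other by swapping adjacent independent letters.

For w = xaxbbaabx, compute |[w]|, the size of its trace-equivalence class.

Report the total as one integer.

6

#0=x has no predecessor
#1=a depends on [0:x]
#2=x depends on [1:a]
#3=b depends on [1:a]
#4=b depends on [3:b]
#5=a depends on [2:x, 4:b]
#6=a depends on [5:a]
#7=b depends on [6:a]
#8=x depends on [6:a]
sources: [0:x]
N(rest) = Σ N(rest − s) over sources s of rest; N(one piece) = 1:
  size 1 → [7]=1  [8]=1
  size 2 → [7,8]=2
  size 3 → [6,7,8]=2
  size 4 → [5,6,7,8]=2
  size 5 → [2,5,6,7,8]=2  [4,5,6,7,8]=2
  size 6 → [2,4,5,6,7,8]=4  [3,4,5,6,7,8]=2
  size 7 → [2,3,4,5,6,7,8]=6
  first=0(x) contributes 6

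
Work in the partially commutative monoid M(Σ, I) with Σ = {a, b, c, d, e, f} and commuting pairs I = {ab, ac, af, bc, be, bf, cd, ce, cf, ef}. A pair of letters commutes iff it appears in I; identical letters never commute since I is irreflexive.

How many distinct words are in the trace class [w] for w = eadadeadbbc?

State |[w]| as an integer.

11

piece 0:e — minimal
piece 1:a rests on {0:e}
piece 2:d rests on {1:a}
piece 3:a rests on {2:d}
piece 4:d rests on {3:a}
piece 5:e rests on {4:d}
piece 6:a rests on {5:e}
piece 7:d rests on {6:a}
piece 8:b rests on {7:d}
piece 9:b rests on {8:b}
piece 10:c — minimal
minimal pieces: {0:e, 10:c}
ways to finish when only these pieces remain (= sum over removing one remaining piece with nothing left below it):
  1 left: {9}→1  {10}→1
  2 left: {8,9}→1  {9,10}→2
  3 left: {7,8,9}→1  {8,9,10}→3
  4 left: {6,7,8,9}→1  {7,8,9,10}→4
  5 left: {5,6,7,8,9}→1  {6,7,8,9,10}→5
  6 left: {4,5,6,7,8,9}→1  {5,6,7,8,9,10}→6
  7 left: {3,4,5,6,7,8,9}→1  {4,5,6,7,8,9,10}→7
  8 left: {2,3,4,5,6,7,8,9}→1  {3,4,5,6,7,8,9,10}→8
  9 left: {1,2,3,4,5,6,7,8,9}→1  {2,3,4,5,6,7,8,9,10}→9
  placing 0:e first → 10 extensions
  placing 10:c first → 1 extensions
total linear extensions = 11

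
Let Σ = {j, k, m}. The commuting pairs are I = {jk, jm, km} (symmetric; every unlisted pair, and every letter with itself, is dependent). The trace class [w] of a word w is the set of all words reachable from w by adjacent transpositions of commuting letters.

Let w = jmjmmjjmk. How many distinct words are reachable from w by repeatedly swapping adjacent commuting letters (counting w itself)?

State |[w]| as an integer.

drop 0:j onto floor
drop 1:m onto floor
drop 2:j onto {0:j}
drop 3:m onto {1:m}
drop 4:m onto {3:m}
drop 5:j onto {2:j}
drop 6:j onto {5:j}
drop 7:m onto {4:m}
drop 8:k onto floor
ground layer = {0:j, 1:m, 8:k}
drop-orders for the pieces not yet dropped (sum over which currently-grounded one goes next):
  1 to go: {6} 1  {7} 1  {8} 1
  2 to go: {4,7} 1  {5,6} 1  {6,7} 2  {6,8} 2  {7,8} 2
  3 to go: {2,5,6} 1  {3,4,7} 1  {4,6,7} 3  {4,7,8} 3  {5,6,7} 3  {5,6,8} 3  {6,7,8} 6
  4 to go: {0,2,5,6} 1  {1,3,4,7} 1  {2,5,6,7} 4  {2,5,6,8} 4  {3,4,6,7} 4  {3,4,7,8} 4  {4,5,6,7} 6  {4,6,7,8} 12  {5,6,7,8} 12
  5 to go: {0,2,5,6,7} 5  {0,2,5,6,8} 5  {1,3,4,6,7} 5  {1,3,4,7,8} 5  {2,4,5,6,7} 10  {2,5,6,7,8} 20  {3,4,5,6,7} 10  {3,4,6,7,8} 20  {4,5,6,7,8} 30
  6 to go: {0,2,4,5,6,7} 15  {0,2,5,6,7,8} 30  {1,3,4,5,6,7} 15  {1,3,4,6,7,8} 30  {2,3,4,5,6,7} 20  {2,4,5,6,7,8} 60  {3,4,5,6,7,8} 60
  7 to go: {0,2,3,4,5,6,7} 35  {0,2,4,5,6,7,8} 105  {1,2,3,4,5,6,7} 35  {1,3,4,5,6,7,8} 105  {2,3,4,5,6,7,8} 140
  if 0:j drops first: 280 orders
  if 1:m drops first: 280 orders
  if 8:k drops first: 70 orders
heap linearizations: 630

630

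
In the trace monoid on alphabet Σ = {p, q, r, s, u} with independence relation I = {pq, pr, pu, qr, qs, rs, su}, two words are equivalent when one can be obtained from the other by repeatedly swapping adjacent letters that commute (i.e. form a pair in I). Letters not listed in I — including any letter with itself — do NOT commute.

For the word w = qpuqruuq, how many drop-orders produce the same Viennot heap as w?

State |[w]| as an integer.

#0=q has no predecessor
#1=p has no predecessor
#2=u depends on [0:q]
#3=q depends on [2:u]
#4=r depends on [2:u]
#5=u depends on [3:q, 4:r]
#6=u depends on [5:u]
#7=q depends on [6:u]
sources: [0:q, 1:p]
N(rest) = Σ N(rest − s) over sources s of rest; N(one piece) = 1:
  size 1 → [1]=1  [7]=1
  size 2 → [1,7]=2  [6,7]=1
  size 3 → [1,6,7]=3  [5,6,7]=1
  size 4 → [1,5,6,7]=4  [3,5,6,7]=1  [4,5,6,7]=1
  size 5 → [1,3,5,6,7]=5  [1,4,5,6,7]=5  [3,4,5,6,7]=2
  size 6 → [1,3,4,5,6,7]=12  [2,3,4,5,6,7]=2
  first=0(q) contributes 14
  first=1(p) contributes 2
|[w]| = 16

16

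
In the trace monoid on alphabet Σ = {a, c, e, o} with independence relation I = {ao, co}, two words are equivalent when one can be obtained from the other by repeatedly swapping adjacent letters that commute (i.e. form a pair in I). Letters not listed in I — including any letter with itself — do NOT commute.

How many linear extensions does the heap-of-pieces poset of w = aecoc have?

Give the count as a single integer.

3

0(a) covers ∅
1(e) covers 0:a
2(c) covers 1:e
3(o) covers 1:e
4(c) covers 2:c
floor of heap: 0:a
completions by unplaced set U, small U first (add the entries for U minus each lowest piece of U):
  |U|=1: {3}:1  {4}:1
  |U|=2: {2,4}:1  {3,4}:2
  |U|=3: {2,3,4}:3
  start at 0(a): 3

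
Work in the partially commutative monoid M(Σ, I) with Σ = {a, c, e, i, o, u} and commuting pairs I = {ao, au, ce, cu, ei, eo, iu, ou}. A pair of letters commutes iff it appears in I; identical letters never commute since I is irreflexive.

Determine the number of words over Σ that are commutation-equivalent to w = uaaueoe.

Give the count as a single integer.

piece 0:u — minimal
piece 1:a — minimal
piece 2:a rests on {1:a}
piece 3:u rests on {0:u}
piece 4:e rests on {2:a, 3:u}
piece 5:o — minimal
piece 6:e rests on {4:e}
minimal pieces: {0:u, 1:a, 5:o}
ways to finish when only these pieces remain (= sum over removing one remaining piece with nothing left below it):
  1 left: {5}→1  {6}→1
  2 left: {4,6}→1  {5,6}→2
  3 left: {2,4,6}→1  {3,4,6}→1  {4,5,6}→3
  4 left: {0,3,4,6}→1  {1,2,4,6}→1  {2,3,4,6}→2  {2,4,5,6}→4  {3,4,5,6}→4
  5 left: {0,2,3,4,6}→3  {0,3,4,5,6}→5  {1,2,3,4,6}→3  {1,2,4,5,6}→5  {2,3,4,5,6}→10
  placing 0:u first → 18 extensions
  placing 1:a first → 18 extensions
  placing 5:o first → 6 extensions
total linear extensions = 42

42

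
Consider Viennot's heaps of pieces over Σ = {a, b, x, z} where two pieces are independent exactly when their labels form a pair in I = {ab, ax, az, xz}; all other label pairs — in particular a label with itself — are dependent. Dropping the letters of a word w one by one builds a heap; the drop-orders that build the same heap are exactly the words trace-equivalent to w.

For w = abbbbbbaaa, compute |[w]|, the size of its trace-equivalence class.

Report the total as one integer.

piece 0:a — minimal
piece 1:b — minimal
piece 2:b rests on {1:b}
piece 3:b rests on {2:b}
piece 4:b rests on {3:b}
piece 5:b rests on {4:b}
piece 6:b rests on {5:b}
piece 7:a rests on {0:a}
piece 8:a rests on {7:a}
piece 9:a rests on {8:a}
minimal pieces: {0:a, 1:b}
ways to finish when only these pieces remain (= sum over removing one remaining piece with nothing left below it):
  1 left: {6}→1  {9}→1
  2 left: {5,6}→1  {6,9}→2  {8,9}→1
  3 left: {4,5,6}→1  {5,6,9}→3  {6,8,9}→3  {7,8,9}→1
  4 left: {0,7,8,9}→1  {3,4,5,6}→1  {4,5,6,9}→4  {5,6,8,9}→6  {6,7,8,9}→4
  5 left: {0,6,7,8,9}→5  {2,3,4,5,6}→1  {3,4,5,6,9}→5  {4,5,6,8,9}→10  {5,6,7,8,9}→10
  6 left: {0,5,6,7,8,9}→15  {1,2,3,4,5,6}→1  {2,3,4,5,6,9}→6  {3,4,5,6,8,9}→15  {4,5,6,7,8,9}→20
  7 left: {0,4,5,6,7,8,9}→35  {1,2,3,4,5,6,9}→7  {2,3,4,5,6,8,9}→21  {3,4,5,6,7,8,9}→35
  8 left: {0,3,4,5,6,7,8,9}→70  {1,2,3,4,5,6,8,9}→28  {2,3,4,5,6,7,8,9}→56
  placing 0:a first → 84 extensions
  placing 1:b first → 126 extensions
total linear extensions = 210

210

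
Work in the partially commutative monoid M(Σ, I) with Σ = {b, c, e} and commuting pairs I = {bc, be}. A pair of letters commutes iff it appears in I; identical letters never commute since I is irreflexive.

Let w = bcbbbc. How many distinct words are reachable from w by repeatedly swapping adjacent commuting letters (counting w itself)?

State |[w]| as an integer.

15

piece 0:b — minimal
piece 1:c — minimal
piece 2:b rests on {0:b}
piece 3:b rests on {2:b}
piece 4:b rests on {3:b}
piece 5:c rests on {1:c}
minimal pieces: {0:b, 1:c}
ways to finish when only these pieces remain (= sum over removing one remaining piece with nothing left below it):
  1 left: {4}→1  {5}→1
  2 left: {1,5}→1  {3,4}→1  {4,5}→2
  3 left: {1,4,5}→3  {2,3,4}→1  {3,4,5}→3
  4 left: {0,2,3,4}→1  {1,3,4,5}→6  {2,3,4,5}→4
  placing 0:b first → 10 extensions
  placing 1:c first → 5 extensions
total linear extensions = 15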